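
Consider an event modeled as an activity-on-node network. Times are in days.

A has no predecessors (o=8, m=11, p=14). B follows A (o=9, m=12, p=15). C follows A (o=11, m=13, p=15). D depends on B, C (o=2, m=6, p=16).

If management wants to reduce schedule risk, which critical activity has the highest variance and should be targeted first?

D

te_A = (8 + 4·11 + 14)/6 = 66/6 = 11; σ²_A = ((14−8)/6)² = 1.000
te_B = (9 + 4·12 + 15)/6 = 72/6 = 12; σ²_B = ((15−9)/6)² = 1.000
te_C = (11 + 4·13 + 15)/6 = 78/6 = 13; σ²_C = ((15−11)/6)² = 0.444
te_D = (2 + 4·6 + 16)/6 = 42/6 = 7; σ²_D = ((16−2)/6)² = 5.444

Forward pass:
ES_A = 0; EF_A = 11
ES_B = 11; EF_B = 11+12 = 23
ES_C = 11; EF_C = 11+13 = 24
ES_D = max(EF_B=23, EF_C=24) = 24; EF_D = 24+7 = 31
Expected project duration μ = 31 days. Critical path: A → C → D.

Variances on critical path: σ²_A=1.000, σ²_C=0.444, σ²_D=5.444.
Largest is σ²_D = 5.444.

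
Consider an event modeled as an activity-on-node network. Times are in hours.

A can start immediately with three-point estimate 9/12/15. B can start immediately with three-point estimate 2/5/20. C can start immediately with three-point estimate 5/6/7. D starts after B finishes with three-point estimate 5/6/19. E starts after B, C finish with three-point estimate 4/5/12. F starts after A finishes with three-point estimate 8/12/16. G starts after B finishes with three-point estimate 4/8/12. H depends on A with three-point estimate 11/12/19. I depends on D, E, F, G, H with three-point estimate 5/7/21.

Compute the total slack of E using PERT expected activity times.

12 hours

te_A = (9 + 4·12 + 15)/6 = 72/6 = 12
te_B = (2 + 4·5 + 20)/6 = 42/6 = 7
te_C = (5 + 4·6 + 7)/6 = 36/6 = 6
te_D = (5 + 4·6 + 19)/6 = 48/6 = 8
te_E = (4 + 4·5 + 12)/6 = 36/6 = 6
te_F = (8 + 4·12 + 16)/6 = 72/6 = 12
te_G = (4 + 4·8 + 12)/6 = 48/6 = 8
te_H = (11 + 4·12 + 19)/6 = 78/6 = 13
te_I = (5 + 4·7 + 21)/6 = 54/6 = 9

Forward pass:
ES_A = 0; EF_A = 12
ES_B = 0; EF_B = 7
ES_C = 0; EF_C = 6
ES_D = 7; EF_D = 7+8 = 15
ES_E = max(EF_B=7, EF_C=6) = 7; EF_E = 7+6 = 13
ES_F = 12; EF_F = 12+12 = 24
ES_G = 7; EF_G = 7+8 = 15
ES_H = 12; EF_H = 12+13 = 25
ES_I = max(EF_D=15, EF_E=13, EF_F=24, EF_G=15, EF_H=25) = 25; EF_I = 25+9 = 34
Expected project duration μ = 34 hours. Critical path: A → H → I.

Backward pass:
LF_I = 34; LS_I = 34−9 = 25
LF_H = LS_I = 25; LS_H = 25−13 = 12
LF_G = LS_I = 25; LS_G = 25−8 = 17
LF_F = LS_I = 25; LS_F = 25−12 = 13
LF_E = LS_I = 25; LS_E = 25−6 = 19
LF_D = LS_I = 25; LS_D = 25−8 = 17
LF_C = LS_E = 19; LS_C = 19−6 = 13
LF_B = min(LS_D=17, LS_E=19, LS_G=17) = 17; LS_B = 17−7 = 10
LF_A = min(LS_F=13, LS_H=12) = 12; LS_A = 12−12 = 0
Slack_E = LS_E − ES_E = 19 − 7 = 12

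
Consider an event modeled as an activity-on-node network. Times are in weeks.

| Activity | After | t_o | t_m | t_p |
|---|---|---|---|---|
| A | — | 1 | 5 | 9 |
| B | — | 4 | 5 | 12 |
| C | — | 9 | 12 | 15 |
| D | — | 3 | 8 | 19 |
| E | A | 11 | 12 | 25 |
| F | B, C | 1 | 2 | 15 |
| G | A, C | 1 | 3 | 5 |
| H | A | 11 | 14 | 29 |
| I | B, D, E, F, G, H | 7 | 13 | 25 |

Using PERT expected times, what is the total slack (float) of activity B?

11 weeks

te_A = (1 + 4·5 + 9)/6 = 30/6 = 5
te_B = (4 + 4·5 + 12)/6 = 36/6 = 6
te_C = (9 + 4·12 + 15)/6 = 72/6 = 12
te_D = (3 + 4·8 + 19)/6 = 54/6 = 9
te_E = (11 + 4·12 + 25)/6 = 84/6 = 14
te_F = (1 + 4·2 + 15)/6 = 24/6 = 4
te_G = (1 + 4·3 + 5)/6 = 18/6 = 3
te_H = (11 + 4·14 + 29)/6 = 96/6 = 16
te_I = (7 + 4·13 + 25)/6 = 84/6 = 14

Forward pass:
ES_A = 0; EF_A = 5
ES_B = 0; EF_B = 6
ES_C = 0; EF_C = 12
ES_D = 0; EF_D = 9
ES_E = 5; EF_E = 5+14 = 19
ES_F = max(EF_B=6, EF_C=12) = 12; EF_F = 12+4 = 16
ES_G = max(EF_A=5, EF_C=12) = 12; EF_G = 12+3 = 15
ES_H = 5; EF_H = 5+16 = 21
ES_I = max(EF_B=6, EF_D=9, EF_E=19, EF_F=16, EF_G=15, EF_H=21) = 21; EF_I = 21+14 = 35
Expected project duration μ = 35 weeks. Critical path: A → H → I.

Backward pass:
LF_I = 35; LS_I = 35−14 = 21
LF_H = LS_I = 21; LS_H = 21−16 = 5
LF_G = LS_I = 21; LS_G = 21−3 = 18
LF_F = LS_I = 21; LS_F = 21−4 = 17
LF_E = LS_I = 21; LS_E = 21−14 = 7
LF_D = LS_I = 21; LS_D = 21−9 = 12
LF_C = min(LS_F=17, LS_G=18) = 17; LS_C = 17−12 = 5
LF_B = min(LS_F=17, LS_I=21) = 17; LS_B = 17−6 = 11
LF_A = min(LS_E=7, LS_G=18, LS_H=5) = 5; LS_A = 5−5 = 0
Slack_B = LS_B − ES_B = 11 − 0 = 11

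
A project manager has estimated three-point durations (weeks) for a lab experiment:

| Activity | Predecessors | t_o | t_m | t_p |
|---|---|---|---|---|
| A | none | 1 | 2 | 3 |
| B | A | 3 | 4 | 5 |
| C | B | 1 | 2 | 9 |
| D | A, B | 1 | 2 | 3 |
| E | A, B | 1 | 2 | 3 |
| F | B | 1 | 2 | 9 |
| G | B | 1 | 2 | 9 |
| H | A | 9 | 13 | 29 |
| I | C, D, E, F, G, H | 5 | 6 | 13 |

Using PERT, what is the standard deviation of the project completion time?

3.61 weeks

te_A = (1 + 4·2 + 3)/6 = 12/6 = 2; σ²_A = ((3−1)/6)² = 0.111
te_B = (3 + 4·4 + 5)/6 = 24/6 = 4; σ²_B = ((5−3)/6)² = 0.111
te_C = (1 + 4·2 + 9)/6 = 18/6 = 3; σ²_C = ((9−1)/6)² = 1.778
te_D = (1 + 4·2 + 3)/6 = 12/6 = 2; σ²_D = ((3−1)/6)² = 0.111
te_E = (1 + 4·2 + 3)/6 = 12/6 = 2; σ²_E = ((3−1)/6)² = 0.111
te_F = (1 + 4·2 + 9)/6 = 18/6 = 3; σ²_F = ((9−1)/6)² = 1.778
te_G = (1 + 4·2 + 9)/6 = 18/6 = 3; σ²_G = ((9−1)/6)² = 1.778
te_H = (9 + 4·13 + 29)/6 = 90/6 = 15; σ²_H = ((29−9)/6)² = 11.111
te_I = (5 + 4·6 + 13)/6 = 42/6 = 7; σ²_I = ((13−5)/6)² = 1.778

Forward pass:
ES_A = 0; EF_A = 2
ES_B = 2; EF_B = 2+4 = 6
ES_C = 6; EF_C = 6+3 = 9
ES_D = max(EF_A=2, EF_B=6) = 6; EF_D = 6+2 = 8
ES_E = max(EF_A=2, EF_B=6) = 6; EF_E = 6+2 = 8
ES_F = 6; EF_F = 6+3 = 9
ES_G = 6; EF_G = 6+3 = 9
ES_H = 2; EF_H = 2+15 = 17
ES_I = max(EF_C=9, EF_D=8, EF_E=8, EF_F=9, EF_G=9, EF_H=17) = 17; EF_I = 17+7 = 24
Expected project duration μ = 24 weeks. Critical path: A → H → I.

Variance along critical path = 0.111 + 11.111 + 1.778 = 13.000
σ = √13.000 = 3.606 weeks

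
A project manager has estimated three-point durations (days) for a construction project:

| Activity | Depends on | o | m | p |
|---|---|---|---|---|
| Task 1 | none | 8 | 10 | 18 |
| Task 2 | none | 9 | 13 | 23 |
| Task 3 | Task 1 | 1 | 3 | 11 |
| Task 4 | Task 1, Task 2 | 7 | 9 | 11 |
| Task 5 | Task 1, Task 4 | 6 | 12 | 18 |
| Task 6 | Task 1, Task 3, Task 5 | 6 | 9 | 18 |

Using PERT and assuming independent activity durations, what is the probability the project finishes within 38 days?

te_Task 1 = (8 + 4·10 + 18)/6 = 66/6 = 11; σ²_Task 1 = ((18−8)/6)² = 2.778
te_Task 2 = (9 + 4·13 + 23)/6 = 84/6 = 14; σ²_Task 2 = ((23−9)/6)² = 5.444
te_Task 3 = (1 + 4·3 + 11)/6 = 24/6 = 4; σ²_Task 3 = ((11−1)/6)² = 2.778
te_Task 4 = (7 + 4·9 + 11)/6 = 54/6 = 9; σ²_Task 4 = ((11−7)/6)² = 0.444
te_Task 5 = (6 + 4·12 + 18)/6 = 72/6 = 12; σ²_Task 5 = ((18−6)/6)² = 4.000
te_Task 6 = (6 + 4·9 + 18)/6 = 60/6 = 10; σ²_Task 6 = ((18−6)/6)² = 4.000

Forward pass:
ES_Task 1 = 0; EF_Task 1 = 11
ES_Task 2 = 0; EF_Task 2 = 14
ES_Task 3 = 11; EF_Task 3 = 11+4 = 15
ES_Task 4 = max(EF_Task 1=11, EF_Task 2=14) = 14; EF_Task 4 = 14+9 = 23
ES_Task 5 = max(EF_Task 1=11, EF_Task 4=23) = 23; EF_Task 5 = 23+12 = 35
ES_Task 6 = max(EF_Task 1=11, EF_Task 3=15, EF_Task 5=35) = 35; EF_Task 6 = 35+10 = 45
Expected project duration μ = 45 days. Critical path: Task 2 → Task 4 → Task 5 → Task 6.

Variance along critical path = 5.444 + 0.444 + 4.000 + 4.000 = 13.889; σ = √13.889 = 3.727 days.
Z = (38 − 45) / 3.727 = -1.878
P(T ≤ 38) = Φ(-1.878) ≈ 0.030

0.030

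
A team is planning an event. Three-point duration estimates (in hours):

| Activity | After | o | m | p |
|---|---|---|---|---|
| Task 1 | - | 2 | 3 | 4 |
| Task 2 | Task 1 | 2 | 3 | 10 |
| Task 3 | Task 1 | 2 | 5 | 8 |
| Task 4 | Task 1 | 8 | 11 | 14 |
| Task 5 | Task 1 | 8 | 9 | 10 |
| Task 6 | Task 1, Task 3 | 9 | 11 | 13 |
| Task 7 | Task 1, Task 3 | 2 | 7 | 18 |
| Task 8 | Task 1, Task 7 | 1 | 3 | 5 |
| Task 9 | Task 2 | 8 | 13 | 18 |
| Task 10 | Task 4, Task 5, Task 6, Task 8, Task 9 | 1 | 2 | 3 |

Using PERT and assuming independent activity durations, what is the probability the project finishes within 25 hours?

te_Task 1 = (2 + 4·3 + 4)/6 = 18/6 = 3; σ²_Task 1 = ((4−2)/6)² = 0.111
te_Task 2 = (2 + 4·3 + 10)/6 = 24/6 = 4; σ²_Task 2 = ((10−2)/6)² = 1.778
te_Task 3 = (2 + 4·5 + 8)/6 = 30/6 = 5; σ²_Task 3 = ((8−2)/6)² = 1.000
te_Task 4 = (8 + 4·11 + 14)/6 = 66/6 = 11; σ²_Task 4 = ((14−8)/6)² = 1.000
te_Task 5 = (8 + 4·9 + 10)/6 = 54/6 = 9; σ²_Task 5 = ((10−8)/6)² = 0.111
te_Task 6 = (9 + 4·11 + 13)/6 = 66/6 = 11; σ²_Task 6 = ((13−9)/6)² = 0.444
te_Task 7 = (2 + 4·7 + 18)/6 = 48/6 = 8; σ²_Task 7 = ((18−2)/6)² = 7.111
te_Task 8 = (1 + 4·3 + 5)/6 = 18/6 = 3; σ²_Task 8 = ((5−1)/6)² = 0.444
te_Task 9 = (8 + 4·13 + 18)/6 = 78/6 = 13; σ²_Task 9 = ((18−8)/6)² = 2.778
te_Task 10 = (1 + 4·2 + 3)/6 = 12/6 = 2; σ²_Task 10 = ((3−1)/6)² = 0.111

Forward pass:
ES_Task 1 = 0; EF_Task 1 = 3
ES_Task 2 = 3; EF_Task 2 = 3+4 = 7
ES_Task 3 = 3; EF_Task 3 = 3+5 = 8
ES_Task 4 = 3; EF_Task 4 = 3+11 = 14
ES_Task 5 = 3; EF_Task 5 = 3+9 = 12
ES_Task 6 = max(EF_Task 1=3, EF_Task 3=8) = 8; EF_Task 6 = 8+11 = 19
ES_Task 7 = max(EF_Task 1=3, EF_Task 3=8) = 8; EF_Task 7 = 8+8 = 16
ES_Task 8 = max(EF_Task 1=3, EF_Task 7=16) = 16; EF_Task 8 = 16+3 = 19
ES_Task 9 = 7; EF_Task 9 = 7+13 = 20
ES_Task 10 = max(EF_Task 4=14, EF_Task 5=12, EF_Task 6=19, EF_Task 8=19, EF_Task 9=20) = 20; EF_Task 10 = 20+2 = 22
Expected project duration μ = 22 hours. Critical path: Task 1 → Task 2 → Task 9 → Task 10.

Variance along critical path = 0.111 + 1.778 + 2.778 + 0.111 = 4.778; σ = √4.778 = 2.186 hours.
Z = (25 − 22) / 2.186 = 1.372
P(T ≤ 25) = Φ(1.372) ≈ 0.915

0.915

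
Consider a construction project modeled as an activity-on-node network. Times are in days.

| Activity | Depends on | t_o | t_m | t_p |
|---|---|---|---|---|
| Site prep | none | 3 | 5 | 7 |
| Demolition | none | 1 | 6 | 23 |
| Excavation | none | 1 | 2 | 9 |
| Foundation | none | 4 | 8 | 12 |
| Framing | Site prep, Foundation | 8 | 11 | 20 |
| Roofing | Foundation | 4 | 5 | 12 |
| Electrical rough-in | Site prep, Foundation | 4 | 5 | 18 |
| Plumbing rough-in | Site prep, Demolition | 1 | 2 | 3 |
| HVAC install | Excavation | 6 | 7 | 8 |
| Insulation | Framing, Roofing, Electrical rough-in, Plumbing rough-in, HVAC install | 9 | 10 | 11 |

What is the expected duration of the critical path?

30 days

te_Site prep = (3 + 4·5 + 7)/6 = 30/6 = 5
te_Demolition = (1 + 4·6 + 23)/6 = 48/6 = 8
te_Excavation = (1 + 4·2 + 9)/6 = 18/6 = 3
te_Foundation = (4 + 4·8 + 12)/6 = 48/6 = 8
te_Framing = (8 + 4·11 + 20)/6 = 72/6 = 12
te_Roofing = (4 + 4·5 + 12)/6 = 36/6 = 6
te_Electrical rough-in = (4 + 4·5 + 18)/6 = 42/6 = 7
te_Plumbing rough-in = (1 + 4·2 + 3)/6 = 12/6 = 2
te_HVAC install = (6 + 4·7 + 8)/6 = 42/6 = 7
te_Insulation = (9 + 4·10 + 11)/6 = 60/6 = 10

Forward pass:
ES_Site prep = 0; EF_Site prep = 5
ES_Demolition = 0; EF_Demolition = 8
ES_Excavation = 0; EF_Excavation = 3
ES_Foundation = 0; EF_Foundation = 8
ES_Framing = max(EF_Site prep=5, EF_Foundation=8) = 8; EF_Framing = 8+12 = 20
ES_Roofing = 8; EF_Roofing = 8+6 = 14
ES_Electrical rough-in = max(EF_Site prep=5, EF_Foundation=8) = 8; EF_Electrical rough-in = 8+7 = 15
ES_Plumbing rough-in = max(EF_Site prep=5, EF_Demolition=8) = 8; EF_Plumbing rough-in = 8+2 = 10
ES_HVAC install = 3; EF_HVAC install = 3+7 = 10
ES_Insulation = max(EF_Framing=20, EF_Roofing=14, EF_Electrical rough-in=15, EF_Plumbing rough-in=10, EF_HVAC install=10) = 20; EF_Insulation = 20+10 = 30
Expected project duration μ = 30 days. Critical path: Foundation → Framing → Insulation.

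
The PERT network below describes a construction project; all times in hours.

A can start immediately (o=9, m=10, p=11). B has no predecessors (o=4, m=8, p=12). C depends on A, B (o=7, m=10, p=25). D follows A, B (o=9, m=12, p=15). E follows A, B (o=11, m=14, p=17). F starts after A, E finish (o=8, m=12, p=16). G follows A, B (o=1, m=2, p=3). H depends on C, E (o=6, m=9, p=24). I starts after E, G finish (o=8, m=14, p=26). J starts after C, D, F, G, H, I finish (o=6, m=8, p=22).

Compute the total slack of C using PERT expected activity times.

te_A = (9 + 4·10 + 11)/6 = 60/6 = 10
te_B = (4 + 4·8 + 12)/6 = 48/6 = 8
te_C = (7 + 4·10 + 25)/6 = 72/6 = 12
te_D = (9 + 4·12 + 15)/6 = 72/6 = 12
te_E = (11 + 4·14 + 17)/6 = 84/6 = 14
te_F = (8 + 4·12 + 16)/6 = 72/6 = 12
te_G = (1 + 4·2 + 3)/6 = 12/6 = 2
te_H = (6 + 4·9 + 24)/6 = 66/6 = 11
te_I = (8 + 4·14 + 26)/6 = 90/6 = 15
te_J = (6 + 4·8 + 22)/6 = 60/6 = 10

Forward pass:
ES_A = 0; EF_A = 10
ES_B = 0; EF_B = 8
ES_C = max(EF_A=10, EF_B=8) = 10; EF_C = 10+12 = 22
ES_D = max(EF_A=10, EF_B=8) = 10; EF_D = 10+12 = 22
ES_E = max(EF_A=10, EF_B=8) = 10; EF_E = 10+14 = 24
ES_F = max(EF_A=10, EF_E=24) = 24; EF_F = 24+12 = 36
ES_G = max(EF_A=10, EF_B=8) = 10; EF_G = 10+2 = 12
ES_H = max(EF_C=22, EF_E=24) = 24; EF_H = 24+11 = 35
ES_I = max(EF_E=24, EF_G=12) = 24; EF_I = 24+15 = 39
ES_J = max(EF_C=22, EF_D=22, EF_F=36, EF_G=12, EF_H=35, EF_I=39) = 39; EF_J = 39+10 = 49
Expected project duration μ = 49 hours. Critical path: A → E → I → J.

Backward pass:
LF_J = 49; LS_J = 49−10 = 39
LF_I = LS_J = 39; LS_I = 39−15 = 24
LF_H = LS_J = 39; LS_H = 39−11 = 28
LF_G = min(LS_I=24, LS_J=39) = 24; LS_G = 24−2 = 22
LF_F = LS_J = 39; LS_F = 39−12 = 27
LF_E = min(LS_F=27, LS_H=28, LS_I=24) = 24; LS_E = 24−14 = 10
LF_D = LS_J = 39; LS_D = 39−12 = 27
LF_C = min(LS_H=28, LS_J=39) = 28; LS_C = 28−12 = 16
LF_B = min(LS_C=16, LS_D=27, LS_E=10, LS_G=22) = 10; LS_B = 10−8 = 2
LF_A = min(LS_C=16, LS_D=27, LS_E=10, LS_F=27, LS_G=22) = 10; LS_A = 10−10 = 0
Slack_C = LS_C − ES_C = 16 − 10 = 6

6 hours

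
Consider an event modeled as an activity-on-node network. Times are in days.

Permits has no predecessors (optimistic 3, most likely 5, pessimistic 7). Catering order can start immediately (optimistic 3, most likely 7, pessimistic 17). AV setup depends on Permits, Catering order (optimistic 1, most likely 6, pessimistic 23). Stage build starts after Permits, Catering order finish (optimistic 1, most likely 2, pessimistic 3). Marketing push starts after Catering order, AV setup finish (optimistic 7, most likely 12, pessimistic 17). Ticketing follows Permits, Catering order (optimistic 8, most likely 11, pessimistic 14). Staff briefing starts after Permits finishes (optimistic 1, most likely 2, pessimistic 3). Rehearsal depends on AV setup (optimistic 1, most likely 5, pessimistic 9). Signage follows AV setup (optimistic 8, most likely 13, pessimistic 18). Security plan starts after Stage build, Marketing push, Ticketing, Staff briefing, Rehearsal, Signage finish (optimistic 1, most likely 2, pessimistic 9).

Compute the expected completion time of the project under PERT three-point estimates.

te_Permits = (3 + 4·5 + 7)/6 = 30/6 = 5
te_Catering order = (3 + 4·7 + 17)/6 = 48/6 = 8
te_AV setup = (1 + 4·6 + 23)/6 = 48/6 = 8
te_Stage build = (1 + 4·2 + 3)/6 = 12/6 = 2
te_Marketing push = (7 + 4·12 + 17)/6 = 72/6 = 12
te_Ticketing = (8 + 4·11 + 14)/6 = 66/6 = 11
te_Staff briefing = (1 + 4·2 + 3)/6 = 12/6 = 2
te_Rehearsal = (1 + 4·5 + 9)/6 = 30/6 = 5
te_Signage = (8 + 4·13 + 18)/6 = 78/6 = 13
te_Security plan = (1 + 4·2 + 9)/6 = 18/6 = 3

Forward pass:
ES_Permits = 0; EF_Permits = 5
ES_Catering order = 0; EF_Catering order = 8
ES_AV setup = max(EF_Permits=5, EF_Catering order=8) = 8; EF_AV setup = 8+8 = 16
ES_Stage build = max(EF_Permits=5, EF_Catering order=8) = 8; EF_Stage build = 8+2 = 10
ES_Marketing push = max(EF_Catering order=8, EF_AV setup=16) = 16; EF_Marketing push = 16+12 = 28
ES_Ticketing = max(EF_Permits=5, EF_Catering order=8) = 8; EF_Ticketing = 8+11 = 19
ES_Staff briefing = 5; EF_Staff briefing = 5+2 = 7
ES_Rehearsal = 16; EF_Rehearsal = 16+5 = 21
ES_Signage = 16; EF_Signage = 16+13 = 29
ES_Security plan = max(EF_Stage build=10, EF_Marketing push=28, EF_Ticketing=19, EF_Staff briefing=7, EF_Rehearsal=21, EF_Signage=29) = 29; EF_Security plan = 29+3 = 32
Expected project duration μ = 32 days. Critical path: Catering order → AV setup → Signage → Security plan.

32 days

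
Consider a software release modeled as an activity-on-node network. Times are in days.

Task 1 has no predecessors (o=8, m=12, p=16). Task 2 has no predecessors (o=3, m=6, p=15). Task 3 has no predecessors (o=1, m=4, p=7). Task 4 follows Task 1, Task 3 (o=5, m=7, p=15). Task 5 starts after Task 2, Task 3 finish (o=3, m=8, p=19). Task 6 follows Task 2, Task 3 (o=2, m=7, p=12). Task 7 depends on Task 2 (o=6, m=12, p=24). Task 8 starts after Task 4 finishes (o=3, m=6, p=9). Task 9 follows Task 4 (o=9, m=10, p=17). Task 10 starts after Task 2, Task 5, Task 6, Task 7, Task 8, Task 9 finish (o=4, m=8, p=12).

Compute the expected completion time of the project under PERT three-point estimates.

te_Task 1 = (8 + 4·12 + 16)/6 = 72/6 = 12
te_Task 2 = (3 + 4·6 + 15)/6 = 42/6 = 7
te_Task 3 = (1 + 4·4 + 7)/6 = 24/6 = 4
te_Task 4 = (5 + 4·7 + 15)/6 = 48/6 = 8
te_Task 5 = (3 + 4·8 + 19)/6 = 54/6 = 9
te_Task 6 = (2 + 4·7 + 12)/6 = 42/6 = 7
te_Task 7 = (6 + 4·12 + 24)/6 = 78/6 = 13
te_Task 8 = (3 + 4·6 + 9)/6 = 36/6 = 6
te_Task 9 = (9 + 4·10 + 17)/6 = 66/6 = 11
te_Task 10 = (4 + 4·8 + 12)/6 = 48/6 = 8

Forward pass:
ES_Task 1 = 0; EF_Task 1 = 12
ES_Task 2 = 0; EF_Task 2 = 7
ES_Task 3 = 0; EF_Task 3 = 4
ES_Task 4 = max(EF_Task 1=12, EF_Task 3=4) = 12; EF_Task 4 = 12+8 = 20
ES_Task 5 = max(EF_Task 2=7, EF_Task 3=4) = 7; EF_Task 5 = 7+9 = 16
ES_Task 6 = max(EF_Task 2=7, EF_Task 3=4) = 7; EF_Task 6 = 7+7 = 14
ES_Task 7 = 7; EF_Task 7 = 7+13 = 20
ES_Task 8 = 20; EF_Task 8 = 20+6 = 26
ES_Task 9 = 20; EF_Task 9 = 20+11 = 31
ES_Task 10 = max(EF_Task 2=7, EF_Task 5=16, EF_Task 6=14, EF_Task 7=20, EF_Task 8=26, EF_Task 9=31) = 31; EF_Task 10 = 31+8 = 39
Expected project duration μ = 39 days. Critical path: Task 1 → Task 4 → Task 9 → Task 10.

39 days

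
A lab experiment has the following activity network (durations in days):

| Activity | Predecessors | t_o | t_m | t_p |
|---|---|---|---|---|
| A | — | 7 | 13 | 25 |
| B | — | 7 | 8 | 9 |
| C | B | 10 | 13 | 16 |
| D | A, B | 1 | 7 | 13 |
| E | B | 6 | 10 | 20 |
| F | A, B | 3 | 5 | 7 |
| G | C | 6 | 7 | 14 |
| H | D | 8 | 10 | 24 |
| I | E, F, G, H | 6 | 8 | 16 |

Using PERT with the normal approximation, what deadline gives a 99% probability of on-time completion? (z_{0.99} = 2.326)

53.1 days

te_A = (7 + 4·13 + 25)/6 = 84/6 = 14; σ²_A = ((25−7)/6)² = 9.000
te_B = (7 + 4·8 + 9)/6 = 48/6 = 8; σ²_B = ((9−7)/6)² = 0.111
te_C = (10 + 4·13 + 16)/6 = 78/6 = 13; σ²_C = ((16−10)/6)² = 1.000
te_D = (1 + 4·7 + 13)/6 = 42/6 = 7; σ²_D = ((13−1)/6)² = 4.000
te_E = (6 + 4·10 + 20)/6 = 66/6 = 11; σ²_E = ((20−6)/6)² = 5.444
te_F = (3 + 4·5 + 7)/6 = 30/6 = 5; σ²_F = ((7−3)/6)² = 0.444
te_G = (6 + 4·7 + 14)/6 = 48/6 = 8; σ²_G = ((14−6)/6)² = 1.778
te_H = (8 + 4·10 + 24)/6 = 72/6 = 12; σ²_H = ((24−8)/6)² = 7.111
te_I = (6 + 4·8 + 16)/6 = 54/6 = 9; σ²_I = ((16−6)/6)² = 2.778

Forward pass:
ES_A = 0; EF_A = 14
ES_B = 0; EF_B = 8
ES_C = 8; EF_C = 8+13 = 21
ES_D = max(EF_A=14, EF_B=8) = 14; EF_D = 14+7 = 21
ES_E = 8; EF_E = 8+11 = 19
ES_F = max(EF_A=14, EF_B=8) = 14; EF_F = 14+5 = 19
ES_G = 21; EF_G = 21+8 = 29
ES_H = 21; EF_H = 21+12 = 33
ES_I = max(EF_E=19, EF_F=19, EF_G=29, EF_H=33) = 33; EF_I = 33+9 = 42
Expected project duration μ = 42 days. Critical path: A → D → H → I.

Variance along critical path = 9.000 + 4.000 + 7.111 + 2.778 = 22.889; σ = 4.784 days.
D = μ + z·σ = 42 + 2.326·4.784 = 53.1 days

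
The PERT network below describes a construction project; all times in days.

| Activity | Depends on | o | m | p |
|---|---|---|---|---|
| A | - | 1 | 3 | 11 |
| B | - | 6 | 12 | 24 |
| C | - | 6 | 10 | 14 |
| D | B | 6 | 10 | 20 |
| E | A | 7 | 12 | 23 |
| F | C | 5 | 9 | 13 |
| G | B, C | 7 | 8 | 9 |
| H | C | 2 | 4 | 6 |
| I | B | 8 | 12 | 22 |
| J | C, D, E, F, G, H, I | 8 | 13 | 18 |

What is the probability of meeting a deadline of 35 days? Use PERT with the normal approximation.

0.168

te_A = (1 + 4·3 + 11)/6 = 24/6 = 4; σ²_A = ((11−1)/6)² = 2.778
te_B = (6 + 4·12 + 24)/6 = 78/6 = 13; σ²_B = ((24−6)/6)² = 9.000
te_C = (6 + 4·10 + 14)/6 = 60/6 = 10; σ²_C = ((14−6)/6)² = 1.778
te_D = (6 + 4·10 + 20)/6 = 66/6 = 11; σ²_D = ((20−6)/6)² = 5.444
te_E = (7 + 4·12 + 23)/6 = 78/6 = 13; σ²_E = ((23−7)/6)² = 7.111
te_F = (5 + 4·9 + 13)/6 = 54/6 = 9; σ²_F = ((13−5)/6)² = 1.778
te_G = (7 + 4·8 + 9)/6 = 48/6 = 8; σ²_G = ((9−7)/6)² = 0.111
te_H = (2 + 4·4 + 6)/6 = 24/6 = 4; σ²_H = ((6−2)/6)² = 0.444
te_I = (8 + 4·12 + 22)/6 = 78/6 = 13; σ²_I = ((22−8)/6)² = 5.444
te_J = (8 + 4·13 + 18)/6 = 78/6 = 13; σ²_J = ((18−8)/6)² = 2.778

Forward pass:
ES_A = 0; EF_A = 4
ES_B = 0; EF_B = 13
ES_C = 0; EF_C = 10
ES_D = 13; EF_D = 13+11 = 24
ES_E = 4; EF_E = 4+13 = 17
ES_F = 10; EF_F = 10+9 = 19
ES_G = max(EF_B=13, EF_C=10) = 13; EF_G = 13+8 = 21
ES_H = 10; EF_H = 10+4 = 14
ES_I = 13; EF_I = 13+13 = 26
ES_J = max(EF_C=10, EF_D=24, EF_E=17, EF_F=19, EF_G=21, EF_H=14, EF_I=26) = 26; EF_J = 26+13 = 39
Expected project duration μ = 39 days. Critical path: B → I → J.

Variance along critical path = 9.000 + 5.444 + 2.778 = 17.222; σ = √17.222 = 4.150 days.
Z = (35 − 39) / 4.150 = -0.964
P(T ≤ 35) = Φ(-0.964) ≈ 0.168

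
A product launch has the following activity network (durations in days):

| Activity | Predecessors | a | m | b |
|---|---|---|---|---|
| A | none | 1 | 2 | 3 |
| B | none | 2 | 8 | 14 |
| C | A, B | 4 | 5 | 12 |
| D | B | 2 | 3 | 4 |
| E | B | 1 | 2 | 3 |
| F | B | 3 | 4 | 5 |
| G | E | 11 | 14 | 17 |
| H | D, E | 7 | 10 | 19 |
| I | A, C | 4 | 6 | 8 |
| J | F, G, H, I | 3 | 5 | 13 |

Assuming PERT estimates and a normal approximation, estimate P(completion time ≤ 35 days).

te_A = (1 + 4·2 + 3)/6 = 12/6 = 2; σ²_A = ((3−1)/6)² = 0.111
te_B = (2 + 4·8 + 14)/6 = 48/6 = 8; σ²_B = ((14−2)/6)² = 4.000
te_C = (4 + 4·5 + 12)/6 = 36/6 = 6; σ²_C = ((12−4)/6)² = 1.778
te_D = (2 + 4·3 + 4)/6 = 18/6 = 3; σ²_D = ((4−2)/6)² = 0.111
te_E = (1 + 4·2 + 3)/6 = 12/6 = 2; σ²_E = ((3−1)/6)² = 0.111
te_F = (3 + 4·4 + 5)/6 = 24/6 = 4; σ²_F = ((5−3)/6)² = 0.111
te_G = (11 + 4·14 + 17)/6 = 84/6 = 14; σ²_G = ((17−11)/6)² = 1.000
te_H = (7 + 4·10 + 19)/6 = 66/6 = 11; σ²_H = ((19−7)/6)² = 4.000
te_I = (4 + 4·6 + 8)/6 = 36/6 = 6; σ²_I = ((8−4)/6)² = 0.444
te_J = (3 + 4·5 + 13)/6 = 36/6 = 6; σ²_J = ((13−3)/6)² = 2.778

Forward pass:
ES_A = 0; EF_A = 2
ES_B = 0; EF_B = 8
ES_C = max(EF_A=2, EF_B=8) = 8; EF_C = 8+6 = 14
ES_D = 8; EF_D = 8+3 = 11
ES_E = 8; EF_E = 8+2 = 10
ES_F = 8; EF_F = 8+4 = 12
ES_G = 10; EF_G = 10+14 = 24
ES_H = max(EF_D=11, EF_E=10) = 11; EF_H = 11+11 = 22
ES_I = max(EF_A=2, EF_C=14) = 14; EF_I = 14+6 = 20
ES_J = max(EF_F=12, EF_G=24, EF_H=22, EF_I=20) = 24; EF_J = 24+6 = 30
Expected project duration μ = 30 days. Critical path: B → E → G → J.

Variance along critical path = 4.000 + 0.111 + 1.000 + 2.778 = 7.889; σ = √7.889 = 2.809 days.
Z = (35 − 30) / 2.809 = 1.780
P(T ≤ 35) = Φ(1.780) ≈ 0.962

0.962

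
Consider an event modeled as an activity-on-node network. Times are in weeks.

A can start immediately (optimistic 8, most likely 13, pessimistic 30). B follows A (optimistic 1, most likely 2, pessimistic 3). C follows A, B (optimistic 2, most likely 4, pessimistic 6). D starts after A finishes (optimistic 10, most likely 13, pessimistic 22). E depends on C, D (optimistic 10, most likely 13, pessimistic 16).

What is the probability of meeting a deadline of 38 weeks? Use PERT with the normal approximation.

te_A = (8 + 4·13 + 30)/6 = 90/6 = 15; σ²_A = ((30−8)/6)² = 13.444
te_B = (1 + 4·2 + 3)/6 = 12/6 = 2; σ²_B = ((3−1)/6)² = 0.111
te_C = (2 + 4·4 + 6)/6 = 24/6 = 4; σ²_C = ((6−2)/6)² = 0.444
te_D = (10 + 4·13 + 22)/6 = 84/6 = 14; σ²_D = ((22−10)/6)² = 4.000
te_E = (10 + 4·13 + 16)/6 = 78/6 = 13; σ²_E = ((16−10)/6)² = 1.000

Forward pass:
ES_A = 0; EF_A = 15
ES_B = 15; EF_B = 15+2 = 17
ES_C = max(EF_A=15, EF_B=17) = 17; EF_C = 17+4 = 21
ES_D = 15; EF_D = 15+14 = 29
ES_E = max(EF_C=21, EF_D=29) = 29; EF_E = 29+13 = 42
Expected project duration μ = 42 weeks. Critical path: A → D → E.

Variance along critical path = 13.444 + 4.000 + 1.000 = 18.444; σ = √18.444 = 4.295 weeks.
Z = (38 − 42) / 4.295 = -0.931
P(T ≤ 38) = Φ(-0.931) ≈ 0.176

0.176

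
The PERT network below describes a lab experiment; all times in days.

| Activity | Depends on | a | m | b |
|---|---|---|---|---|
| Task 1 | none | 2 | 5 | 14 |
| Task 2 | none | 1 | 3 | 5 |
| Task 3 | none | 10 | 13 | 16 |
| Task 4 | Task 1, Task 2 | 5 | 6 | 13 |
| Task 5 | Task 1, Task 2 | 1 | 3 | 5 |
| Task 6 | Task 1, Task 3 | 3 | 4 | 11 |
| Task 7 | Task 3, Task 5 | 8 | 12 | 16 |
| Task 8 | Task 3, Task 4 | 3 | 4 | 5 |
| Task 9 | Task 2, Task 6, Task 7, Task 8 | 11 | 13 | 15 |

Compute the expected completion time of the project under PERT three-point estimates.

38 days

te_Task 1 = (2 + 4·5 + 14)/6 = 36/6 = 6
te_Task 2 = (1 + 4·3 + 5)/6 = 18/6 = 3
te_Task 3 = (10 + 4·13 + 16)/6 = 78/6 = 13
te_Task 4 = (5 + 4·6 + 13)/6 = 42/6 = 7
te_Task 5 = (1 + 4·3 + 5)/6 = 18/6 = 3
te_Task 6 = (3 + 4·4 + 11)/6 = 30/6 = 5
te_Task 7 = (8 + 4·12 + 16)/6 = 72/6 = 12
te_Task 8 = (3 + 4·4 + 5)/6 = 24/6 = 4
te_Task 9 = (11 + 4·13 + 15)/6 = 78/6 = 13

Forward pass:
ES_Task 1 = 0; EF_Task 1 = 6
ES_Task 2 = 0; EF_Task 2 = 3
ES_Task 3 = 0; EF_Task 3 = 13
ES_Task 4 = max(EF_Task 1=6, EF_Task 2=3) = 6; EF_Task 4 = 6+7 = 13
ES_Task 5 = max(EF_Task 1=6, EF_Task 2=3) = 6; EF_Task 5 = 6+3 = 9
ES_Task 6 = max(EF_Task 1=6, EF_Task 3=13) = 13; EF_Task 6 = 13+5 = 18
ES_Task 7 = max(EF_Task 3=13, EF_Task 5=9) = 13; EF_Task 7 = 13+12 = 25
ES_Task 8 = max(EF_Task 3=13, EF_Task 4=13) = 13; EF_Task 8 = 13+4 = 17
ES_Task 9 = max(EF_Task 2=3, EF_Task 6=18, EF_Task 7=25, EF_Task 8=17) = 25; EF_Task 9 = 25+13 = 38
Expected project duration μ = 38 days. Critical path: Task 3 → Task 7 → Task 9.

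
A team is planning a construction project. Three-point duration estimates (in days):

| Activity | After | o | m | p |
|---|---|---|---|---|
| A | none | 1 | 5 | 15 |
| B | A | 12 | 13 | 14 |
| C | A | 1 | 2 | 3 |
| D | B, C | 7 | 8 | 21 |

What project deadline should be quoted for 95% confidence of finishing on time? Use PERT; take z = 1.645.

34.5 days

te_A = (1 + 4·5 + 15)/6 = 36/6 = 6; σ²_A = ((15−1)/6)² = 5.444
te_B = (12 + 4·13 + 14)/6 = 78/6 = 13; σ²_B = ((14−12)/6)² = 0.111
te_C = (1 + 4·2 + 3)/6 = 12/6 = 2; σ²_C = ((3−1)/6)² = 0.111
te_D = (7 + 4·8 + 21)/6 = 60/6 = 10; σ²_D = ((21−7)/6)² = 5.444

Forward pass:
ES_A = 0; EF_A = 6
ES_B = 6; EF_B = 6+13 = 19
ES_C = 6; EF_C = 6+2 = 8
ES_D = max(EF_B=19, EF_C=8) = 19; EF_D = 19+10 = 29
Expected project duration μ = 29 days. Critical path: A → B → D.

Variance along critical path = 5.444 + 0.111 + 5.444 = 11.000; σ = 3.317 days.
D = μ + z·σ = 29 + 1.645·3.317 = 34.5 days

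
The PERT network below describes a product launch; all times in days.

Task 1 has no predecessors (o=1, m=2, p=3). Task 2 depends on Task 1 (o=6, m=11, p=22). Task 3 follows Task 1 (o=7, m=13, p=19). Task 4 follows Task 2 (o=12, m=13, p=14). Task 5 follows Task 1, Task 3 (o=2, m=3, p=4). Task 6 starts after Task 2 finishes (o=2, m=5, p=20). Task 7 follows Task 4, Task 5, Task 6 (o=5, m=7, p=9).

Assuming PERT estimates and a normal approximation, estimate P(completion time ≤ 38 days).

0.924

te_Task 1 = (1 + 4·2 + 3)/6 = 12/6 = 2; σ²_Task 1 = ((3−1)/6)² = 0.111
te_Task 2 = (6 + 4·11 + 22)/6 = 72/6 = 12; σ²_Task 2 = ((22−6)/6)² = 7.111
te_Task 3 = (7 + 4·13 + 19)/6 = 78/6 = 13; σ²_Task 3 = ((19−7)/6)² = 4.000
te_Task 4 = (12 + 4·13 + 14)/6 = 78/6 = 13; σ²_Task 4 = ((14−12)/6)² = 0.111
te_Task 5 = (2 + 4·3 + 4)/6 = 18/6 = 3; σ²_Task 5 = ((4−2)/6)² = 0.111
te_Task 6 = (2 + 4·5 + 20)/6 = 42/6 = 7; σ²_Task 6 = ((20−2)/6)² = 9.000
te_Task 7 = (5 + 4·7 + 9)/6 = 42/6 = 7; σ²_Task 7 = ((9−5)/6)² = 0.444

Forward pass:
ES_Task 1 = 0; EF_Task 1 = 2
ES_Task 2 = 2; EF_Task 2 = 2+12 = 14
ES_Task 3 = 2; EF_Task 3 = 2+13 = 15
ES_Task 4 = 14; EF_Task 4 = 14+13 = 27
ES_Task 5 = max(EF_Task 1=2, EF_Task 3=15) = 15; EF_Task 5 = 15+3 = 18
ES_Task 6 = 14; EF_Task 6 = 14+7 = 21
ES_Task 7 = max(EF_Task 4=27, EF_Task 5=18, EF_Task 6=21) = 27; EF_Task 7 = 27+7 = 34
Expected project duration μ = 34 days. Critical path: Task 1 → Task 2 → Task 4 → Task 7.

Variance along critical path = 0.111 + 7.111 + 0.111 + 0.444 = 7.778; σ = √7.778 = 2.789 days.
Z = (38 − 34) / 2.789 = 1.434
P(T ≤ 38) = Φ(1.434) ≈ 0.924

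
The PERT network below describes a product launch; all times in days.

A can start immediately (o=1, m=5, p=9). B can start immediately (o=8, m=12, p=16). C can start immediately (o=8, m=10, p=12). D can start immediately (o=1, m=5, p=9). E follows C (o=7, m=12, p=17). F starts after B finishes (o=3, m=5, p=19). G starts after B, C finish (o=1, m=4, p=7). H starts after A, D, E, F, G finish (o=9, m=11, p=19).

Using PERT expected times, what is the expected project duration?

34 days

te_A = (1 + 4·5 + 9)/6 = 30/6 = 5
te_B = (8 + 4·12 + 16)/6 = 72/6 = 12
te_C = (8 + 4·10 + 12)/6 = 60/6 = 10
te_D = (1 + 4·5 + 9)/6 = 30/6 = 5
te_E = (7 + 4·12 + 17)/6 = 72/6 = 12
te_F = (3 + 4·5 + 19)/6 = 42/6 = 7
te_G = (1 + 4·4 + 7)/6 = 24/6 = 4
te_H = (9 + 4·11 + 19)/6 = 72/6 = 12

Forward pass:
ES_A = 0; EF_A = 5
ES_B = 0; EF_B = 12
ES_C = 0; EF_C = 10
ES_D = 0; EF_D = 5
ES_E = 10; EF_E = 10+12 = 22
ES_F = 12; EF_F = 12+7 = 19
ES_G = max(EF_B=12, EF_C=10) = 12; EF_G = 12+4 = 16
ES_H = max(EF_A=5, EF_D=5, EF_E=22, EF_F=19, EF_G=16) = 22; EF_H = 22+12 = 34
Expected project duration μ = 34 days. Critical path: C → E → H.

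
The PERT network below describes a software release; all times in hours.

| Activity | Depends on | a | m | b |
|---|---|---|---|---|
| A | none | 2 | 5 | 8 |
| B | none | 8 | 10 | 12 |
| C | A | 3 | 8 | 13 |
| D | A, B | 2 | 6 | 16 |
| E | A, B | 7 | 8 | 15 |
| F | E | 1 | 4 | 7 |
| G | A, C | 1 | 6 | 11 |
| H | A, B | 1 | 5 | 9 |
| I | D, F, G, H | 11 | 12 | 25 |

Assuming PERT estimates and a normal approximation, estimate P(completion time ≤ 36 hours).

te_A = (2 + 4·5 + 8)/6 = 30/6 = 5; σ²_A = ((8−2)/6)² = 1.000
te_B = (8 + 4·10 + 12)/6 = 60/6 = 10; σ²_B = ((12−8)/6)² = 0.444
te_C = (3 + 4·8 + 13)/6 = 48/6 = 8; σ²_C = ((13−3)/6)² = 2.778
te_D = (2 + 4·6 + 16)/6 = 42/6 = 7; σ²_D = ((16−2)/6)² = 5.444
te_E = (7 + 4·8 + 15)/6 = 54/6 = 9; σ²_E = ((15−7)/6)² = 1.778
te_F = (1 + 4·4 + 7)/6 = 24/6 = 4; σ²_F = ((7−1)/6)² = 1.000
te_G = (1 + 4·6 + 11)/6 = 36/6 = 6; σ²_G = ((11−1)/6)² = 2.778
te_H = (1 + 4·5 + 9)/6 = 30/6 = 5; σ²_H = ((9−1)/6)² = 1.778
te_I = (11 + 4·12 + 25)/6 = 84/6 = 14; σ²_I = ((25−11)/6)² = 5.444

Forward pass:
ES_A = 0; EF_A = 5
ES_B = 0; EF_B = 10
ES_C = 5; EF_C = 5+8 = 13
ES_D = max(EF_A=5, EF_B=10) = 10; EF_D = 10+7 = 17
ES_E = max(EF_A=5, EF_B=10) = 10; EF_E = 10+9 = 19
ES_F = 19; EF_F = 19+4 = 23
ES_G = max(EF_A=5, EF_C=13) = 13; EF_G = 13+6 = 19
ES_H = max(EF_A=5, EF_B=10) = 10; EF_H = 10+5 = 15
ES_I = max(EF_D=17, EF_F=23, EF_G=19, EF_H=15) = 23; EF_I = 23+14 = 37
Expected project duration μ = 37 hours. Critical path: B → E → F → I.

Variance along critical path = 0.444 + 1.778 + 1.000 + 5.444 = 8.667; σ = √8.667 = 2.944 hours.
Z = (36 − 37) / 2.944 = -0.340
P(T ≤ 36) = Φ(-0.340) ≈ 0.367

0.367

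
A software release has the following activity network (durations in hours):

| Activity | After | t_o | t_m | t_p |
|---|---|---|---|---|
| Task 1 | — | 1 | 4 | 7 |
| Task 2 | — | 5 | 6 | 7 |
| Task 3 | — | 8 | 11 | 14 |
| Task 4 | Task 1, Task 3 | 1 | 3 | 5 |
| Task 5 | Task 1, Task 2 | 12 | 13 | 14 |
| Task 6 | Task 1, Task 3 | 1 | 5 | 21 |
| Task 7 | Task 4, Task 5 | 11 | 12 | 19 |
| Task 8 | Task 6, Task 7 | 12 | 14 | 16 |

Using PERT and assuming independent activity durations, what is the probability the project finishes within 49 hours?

te_Task 1 = (1 + 4·4 + 7)/6 = 24/6 = 4; σ²_Task 1 = ((7−1)/6)² = 1.000
te_Task 2 = (5 + 4·6 + 7)/6 = 36/6 = 6; σ²_Task 2 = ((7−5)/6)² = 0.111
te_Task 3 = (8 + 4·11 + 14)/6 = 66/6 = 11; σ²_Task 3 = ((14−8)/6)² = 1.000
te_Task 4 = (1 + 4·3 + 5)/6 = 18/6 = 3; σ²_Task 4 = ((5−1)/6)² = 0.444
te_Task 5 = (12 + 4·13 + 14)/6 = 78/6 = 13; σ²_Task 5 = ((14−12)/6)² = 0.111
te_Task 6 = (1 + 4·5 + 21)/6 = 42/6 = 7; σ²_Task 6 = ((21−1)/6)² = 11.111
te_Task 7 = (11 + 4·12 + 19)/6 = 78/6 = 13; σ²_Task 7 = ((19−11)/6)² = 1.778
te_Task 8 = (12 + 4·14 + 16)/6 = 84/6 = 14; σ²_Task 8 = ((16−12)/6)² = 0.444

Forward pass:
ES_Task 1 = 0; EF_Task 1 = 4
ES_Task 2 = 0; EF_Task 2 = 6
ES_Task 3 = 0; EF_Task 3 = 11
ES_Task 4 = max(EF_Task 1=4, EF_Task 3=11) = 11; EF_Task 4 = 11+3 = 14
ES_Task 5 = max(EF_Task 1=4, EF_Task 2=6) = 6; EF_Task 5 = 6+13 = 19
ES_Task 6 = max(EF_Task 1=4, EF_Task 3=11) = 11; EF_Task 6 = 11+7 = 18
ES_Task 7 = max(EF_Task 4=14, EF_Task 5=19) = 19; EF_Task 7 = 19+13 = 32
ES_Task 8 = max(EF_Task 6=18, EF_Task 7=32) = 32; EF_Task 8 = 32+14 = 46
Expected project duration μ = 46 hours. Critical path: Task 2 → Task 5 → Task 7 → Task 8.

Variance along critical path = 0.111 + 0.111 + 1.778 + 0.444 = 2.444; σ = √2.444 = 1.563 hours.
Z = (49 − 46) / 1.563 = 1.919
P(T ≤ 49) = Φ(1.919) ≈ 0.972

0.972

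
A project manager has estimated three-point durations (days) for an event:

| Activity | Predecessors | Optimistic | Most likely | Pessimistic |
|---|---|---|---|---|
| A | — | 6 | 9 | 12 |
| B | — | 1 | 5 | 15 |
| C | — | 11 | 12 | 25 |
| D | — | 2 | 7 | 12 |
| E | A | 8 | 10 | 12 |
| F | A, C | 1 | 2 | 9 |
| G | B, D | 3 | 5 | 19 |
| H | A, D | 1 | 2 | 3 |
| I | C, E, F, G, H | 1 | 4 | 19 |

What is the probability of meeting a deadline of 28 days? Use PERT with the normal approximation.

te_A = (6 + 4·9 + 12)/6 = 54/6 = 9; σ²_A = ((12−6)/6)² = 1.000
te_B = (1 + 4·5 + 15)/6 = 36/6 = 6; σ²_B = ((15−1)/6)² = 5.444
te_C = (11 + 4·12 + 25)/6 = 84/6 = 14; σ²_C = ((25−11)/6)² = 5.444
te_D = (2 + 4·7 + 12)/6 = 42/6 = 7; σ²_D = ((12−2)/6)² = 2.778
te_E = (8 + 4·10 + 12)/6 = 60/6 = 10; σ²_E = ((12−8)/6)² = 0.444
te_F = (1 + 4·2 + 9)/6 = 18/6 = 3; σ²_F = ((9−1)/6)² = 1.778
te_G = (3 + 4·5 + 19)/6 = 42/6 = 7; σ²_G = ((19−3)/6)² = 7.111
te_H = (1 + 4·2 + 3)/6 = 12/6 = 2; σ²_H = ((3−1)/6)² = 0.111
te_I = (1 + 4·4 + 19)/6 = 36/6 = 6; σ²_I = ((19−1)/6)² = 9.000

Forward pass:
ES_A = 0; EF_A = 9
ES_B = 0; EF_B = 6
ES_C = 0; EF_C = 14
ES_D = 0; EF_D = 7
ES_E = 9; EF_E = 9+10 = 19
ES_F = max(EF_A=9, EF_C=14) = 14; EF_F = 14+3 = 17
ES_G = max(EF_B=6, EF_D=7) = 7; EF_G = 7+7 = 14
ES_H = max(EF_A=9, EF_D=7) = 9; EF_H = 9+2 = 11
ES_I = max(EF_C=14, EF_E=19, EF_F=17, EF_G=14, EF_H=11) = 19; EF_I = 19+6 = 25
Expected project duration μ = 25 days. Critical path: A → E → I.

Variance along critical path = 1.000 + 0.444 + 9.000 = 10.444; σ = √10.444 = 3.232 days.
Z = (28 − 25) / 3.232 = 0.928
P(T ≤ 28) = Φ(0.928) ≈ 0.823

0.823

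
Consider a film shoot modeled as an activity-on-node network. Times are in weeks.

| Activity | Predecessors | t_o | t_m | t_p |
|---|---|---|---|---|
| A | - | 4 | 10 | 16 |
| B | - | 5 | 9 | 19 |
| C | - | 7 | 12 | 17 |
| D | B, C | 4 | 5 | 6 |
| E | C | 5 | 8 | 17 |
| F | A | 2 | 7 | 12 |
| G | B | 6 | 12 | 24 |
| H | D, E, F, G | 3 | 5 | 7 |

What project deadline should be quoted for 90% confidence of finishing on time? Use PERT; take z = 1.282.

te_A = (4 + 4·10 + 16)/6 = 60/6 = 10; σ²_A = ((16−4)/6)² = 4.000
te_B = (5 + 4·9 + 19)/6 = 60/6 = 10; σ²_B = ((19−5)/6)² = 5.444
te_C = (7 + 4·12 + 17)/6 = 72/6 = 12; σ²_C = ((17−7)/6)² = 2.778
te_D = (4 + 4·5 + 6)/6 = 30/6 = 5; σ²_D = ((6−4)/6)² = 0.111
te_E = (5 + 4·8 + 17)/6 = 54/6 = 9; σ²_E = ((17−5)/6)² = 4.000
te_F = (2 + 4·7 + 12)/6 = 42/6 = 7; σ²_F = ((12−2)/6)² = 2.778
te_G = (6 + 4·12 + 24)/6 = 78/6 = 13; σ²_G = ((24−6)/6)² = 9.000
te_H = (3 + 4·5 + 7)/6 = 30/6 = 5; σ²_H = ((7−3)/6)² = 0.444

Forward pass:
ES_A = 0; EF_A = 10
ES_B = 0; EF_B = 10
ES_C = 0; EF_C = 12
ES_D = max(EF_B=10, EF_C=12) = 12; EF_D = 12+5 = 17
ES_E = 12; EF_E = 12+9 = 21
ES_F = 10; EF_F = 10+7 = 17
ES_G = 10; EF_G = 10+13 = 23
ES_H = max(EF_D=17, EF_E=21, EF_F=17, EF_G=23) = 23; EF_H = 23+5 = 28
Expected project duration μ = 28 weeks. Critical path: B → G → H.

Variance along critical path = 5.444 + 9.000 + 0.444 = 14.889; σ = 3.859 weeks.
D = μ + z·σ = 28 + 1.282·3.859 = 32.9 weeks

32.9 weeks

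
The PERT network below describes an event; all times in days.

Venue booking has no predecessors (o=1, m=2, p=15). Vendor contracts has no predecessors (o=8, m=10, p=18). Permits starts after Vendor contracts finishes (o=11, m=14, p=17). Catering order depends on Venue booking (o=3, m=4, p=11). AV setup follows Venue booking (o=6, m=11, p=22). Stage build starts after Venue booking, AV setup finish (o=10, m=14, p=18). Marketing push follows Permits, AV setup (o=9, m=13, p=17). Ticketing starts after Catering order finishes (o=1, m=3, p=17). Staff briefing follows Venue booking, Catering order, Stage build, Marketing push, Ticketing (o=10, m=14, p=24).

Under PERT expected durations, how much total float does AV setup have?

te_Venue booking = (1 + 4·2 + 15)/6 = 24/6 = 4
te_Vendor contracts = (8 + 4·10 + 18)/6 = 66/6 = 11
te_Permits = (11 + 4·14 + 17)/6 = 84/6 = 14
te_Catering order = (3 + 4·4 + 11)/6 = 30/6 = 5
te_AV setup = (6 + 4·11 + 22)/6 = 72/6 = 12
te_Stage build = (10 + 4·14 + 18)/6 = 84/6 = 14
te_Marketing push = (9 + 4·13 + 17)/6 = 78/6 = 13
te_Ticketing = (1 + 4·3 + 17)/6 = 30/6 = 5
te_Staff briefing = (10 + 4·14 + 24)/6 = 90/6 = 15

Forward pass:
ES_Venue booking = 0; EF_Venue booking = 4
ES_Vendor contracts = 0; EF_Vendor contracts = 11
ES_Permits = 11; EF_Permits = 11+14 = 25
ES_Catering order = 4; EF_Catering order = 4+5 = 9
ES_AV setup = 4; EF_AV setup = 4+12 = 16
ES_Stage build = max(EF_Venue booking=4, EF_AV setup=16) = 16; EF_Stage build = 16+14 = 30
ES_Marketing push = max(EF_Permits=25, EF_AV setup=16) = 25; EF_Marketing push = 25+13 = 38
ES_Ticketing = 9; EF_Ticketing = 9+5 = 14
ES_Staff briefing = max(EF_Venue booking=4, EF_Catering order=9, EF_Stage build=30, EF_Marketing push=38, EF_Ticketing=14) = 38; EF_Staff briefing = 38+15 = 53
Expected project duration μ = 53 days. Critical path: Vendor contracts → Permits → Marketing push → Staff briefing.

Backward pass:
LF_Staff briefing = 53; LS_Staff briefing = 53−15 = 38
LF_Ticketing = LS_Staff briefing = 38; LS_Ticketing = 38−5 = 33
LF_Marketing push = LS_Staff briefing = 38; LS_Marketing push = 38−13 = 25
LF_Stage build = LS_Staff briefing = 38; LS_Stage build = 38−14 = 24
LF_AV setup = min(LS_Stage build=24, LS_Marketing push=25) = 24; LS_AV setup = 24−12 = 12
LF_Catering order = min(LS_Ticketing=33, LS_Staff briefing=38) = 33; LS_Catering order = 33−5 = 28
LF_Permits = LS_Marketing push = 25; LS_Permits = 25−14 = 11
LF_Vendor contracts = LS_Permits = 11; LS_Vendor contracts = 11−11 = 0
LF_Venue booking = min(LS_Catering order=28, LS_AV setup=12, LS_Stage build=24, LS_Staff briefing=38) = 12; LS_Venue booking = 12−4 = 8
Slack_AV setup = LS_AV setup − ES_AV setup = 12 − 4 = 8

8 days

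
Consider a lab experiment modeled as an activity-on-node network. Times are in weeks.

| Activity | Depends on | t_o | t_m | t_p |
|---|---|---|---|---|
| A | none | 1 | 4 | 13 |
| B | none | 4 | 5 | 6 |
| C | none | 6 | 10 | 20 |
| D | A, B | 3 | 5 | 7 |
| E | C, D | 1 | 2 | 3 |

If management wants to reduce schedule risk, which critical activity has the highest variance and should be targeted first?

te_A = (1 + 4·4 + 13)/6 = 30/6 = 5; σ²_A = ((13−1)/6)² = 4.000
te_B = (4 + 4·5 + 6)/6 = 30/6 = 5; σ²_B = ((6−4)/6)² = 0.111
te_C = (6 + 4·10 + 20)/6 = 66/6 = 11; σ²_C = ((20−6)/6)² = 5.444
te_D = (3 + 4·5 + 7)/6 = 30/6 = 5; σ²_D = ((7−3)/6)² = 0.444
te_E = (1 + 4·2 + 3)/6 = 12/6 = 2; σ²_E = ((3−1)/6)² = 0.111

Forward pass:
ES_A = 0; EF_A = 5
ES_B = 0; EF_B = 5
ES_C = 0; EF_C = 11
ES_D = max(EF_A=5, EF_B=5) = 5; EF_D = 5+5 = 10
ES_E = max(EF_C=11, EF_D=10) = 11; EF_E = 11+2 = 13
Expected project duration μ = 13 weeks. Critical path: C → E.

Variances on critical path: σ²_C=5.444, σ²_E=0.111.
Largest is σ²_C = 5.444.

C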